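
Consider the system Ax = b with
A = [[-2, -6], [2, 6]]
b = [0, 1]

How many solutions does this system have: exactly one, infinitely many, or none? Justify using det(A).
No solution

det(A) = (-2)*(6) - (-6)*(2) = 0, so A is singular.
The column space of A is span(column 1) = span([-2, 2]).
b = [0, 1] is not a scalar multiple of column 1, so b ∉ column space and the system is inconsistent — no solution.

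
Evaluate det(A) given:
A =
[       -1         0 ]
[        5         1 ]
det(A) = -1

For a 2×2 matrix [[a, b], [c, d]], det = a*d - b*c.
det(A) = (-1)*(1) - (0)*(5) = -1 - 0 = -1.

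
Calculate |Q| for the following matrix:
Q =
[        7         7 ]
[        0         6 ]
det(Q) = 42

For a 2×2 matrix [[a, b], [c, d]], det = a*d - b*c.
det(Q) = (7)*(6) - (7)*(0) = 42 - 0 = 42.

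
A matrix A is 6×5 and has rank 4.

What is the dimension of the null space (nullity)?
1

The rank-nullity theorem for an m×n matrix states:
rank(A) + nullity(A) = n (the number of columns).
Here n = 5 and rank(A) = 4, so nullity(A) = 5 - 4 = 1.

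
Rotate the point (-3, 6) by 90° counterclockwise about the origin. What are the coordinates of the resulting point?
(-6, -3)

Rotation matrix R(θ) = [[cos θ, -sin θ], [sin θ, cos θ]]; for θ = 90°:
R = [[0, -1], [1, 0]]
Result: R × [-3, 6]ᵀ = [0·-3 + (-1)·6, 1·-3 + (0)·6]ᵀ = (-6, -3)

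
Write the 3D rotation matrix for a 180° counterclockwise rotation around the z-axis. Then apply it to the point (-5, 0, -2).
R = [[-1, 0, 0], [0, -1, 0], [0, 0, 1]]; R·(-5, 0, -2) = (5, 0, -2)

Rotation matrix for 180° around z-axis:
cos(180°) = -1, sin(180°) = 0
R = [[-1, 0, 0], [0, -1, 0], [0, 0, 1]]
Apply to (-5, 0, -2): R·[-5, 0, -2]ᵀ = (5, 0, -2)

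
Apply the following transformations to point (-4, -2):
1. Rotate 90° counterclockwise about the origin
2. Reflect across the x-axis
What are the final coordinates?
(2, 4)

Step 1: Rotate 90° → (2, -4)
Step 2: Reflect across the x-axis → (2, 4)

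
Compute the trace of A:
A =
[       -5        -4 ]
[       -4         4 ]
tr(A) = -5 + 4 = -1

The trace of a square matrix is the sum of its diagonal entries.
Diagonal entries of A: A[0][0] = -5, A[1][1] = 4.
tr(A) = -5 + 4 = -1.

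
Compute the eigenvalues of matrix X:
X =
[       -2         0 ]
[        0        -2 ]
λ = -2, -2

Solve det(X - λI) = 0. For a 2×2 matrix the characteristic equation is λ² - (trace)λ + det = 0.
trace(X) = a + d = -2 - 2 = -4.
det(X) = a*d - b*c = (-2)*(-2) - (0)*(0) = 4 - 0 = 4.
Characteristic equation: λ² - (-4)λ + (4) = 0.
Discriminant = (-4)² - 4*(4) = 16 - 16 = 0.
λ = (-4 ± √0) / 2 = (-4 ± 0) / 2 = -2, -2.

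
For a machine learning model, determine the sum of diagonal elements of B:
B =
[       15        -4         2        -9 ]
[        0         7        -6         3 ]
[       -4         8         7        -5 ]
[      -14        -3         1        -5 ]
tr(B) = 15 + 7 + 7 - 5 = 24

The trace of a square matrix is the sum of its diagonal entries.
Diagonal entries of B: B[0][0] = 15, B[1][1] = 7, B[2][2] = 7, B[3][3] = -5.
tr(B) = 15 + 7 + 7 - 5 = 24.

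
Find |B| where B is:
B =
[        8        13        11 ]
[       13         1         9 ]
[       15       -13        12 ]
det(B) = -1265

Expand along row 0 (cofactor expansion): det(B) = a*(e*i - f*h) - b*(d*i - f*g) + c*(d*h - e*g), where the 3×3 is [[a, b, c], [d, e, f], [g, h, i]].
Minor M_00 = (1)*(12) - (9)*(-13) = 12 + 117 = 129.
Minor M_01 = (13)*(12) - (9)*(15) = 156 - 135 = 21.
Minor M_02 = (13)*(-13) - (1)*(15) = -169 - 15 = -184.
det(B) = (8)*(129) - (13)*(21) + (11)*(-184) = 1032 - 273 - 2024 = -1265.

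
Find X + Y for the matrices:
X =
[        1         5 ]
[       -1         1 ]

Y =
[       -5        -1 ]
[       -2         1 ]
X + Y =
[       -4         4 ]
[       -3         2 ]

Matrix addition is elementwise: (X+Y)[i][j] = X[i][j] + Y[i][j].
  (X+Y)[0][0] = (1) + (-5) = -4
  (X+Y)[0][1] = (5) + (-1) = 4
  (X+Y)[1][0] = (-1) + (-2) = -3
  (X+Y)[1][1] = (1) + (1) = 2
X + Y =
[       -4         4 ]
[       -3         2 ]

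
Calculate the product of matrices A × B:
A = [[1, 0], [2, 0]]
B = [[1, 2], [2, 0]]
[[1, 2], [2, 4]]

Matrix multiplication:
C[0][0] = 1×1 + 0×2 = 1
C[0][1] = 1×2 + 0×0 = 2
C[1][0] = 2×1 + 0×2 = 2
C[1][1] = 2×2 + 0×0 = 4
Result: [[1, 2], [2, 4]]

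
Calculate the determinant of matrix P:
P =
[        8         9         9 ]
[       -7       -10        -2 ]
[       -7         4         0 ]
det(P) = -692

Expand along row 0 (cofactor expansion): det(P) = a*(e*i - f*h) - b*(d*i - f*g) + c*(d*h - e*g), where the 3×3 is [[a, b, c], [d, e, f], [g, h, i]].
Minor M_00 = (-10)*(0) - (-2)*(4) = 0 + 8 = 8.
Minor M_01 = (-7)*(0) - (-2)*(-7) = 0 - 14 = -14.
Minor M_02 = (-7)*(4) - (-10)*(-7) = -28 - 70 = -98.
det(P) = (8)*(8) - (9)*(-14) + (9)*(-98) = 64 + 126 - 882 = -692.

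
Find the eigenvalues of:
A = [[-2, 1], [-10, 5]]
λ = 0, 3

Solve det(A - λI) = 0. For a 2×2 matrix this is λ² - (trace)λ + det = 0.
trace(A) = -2 + 5 = 3.
det(A) = (-2)*(5) - (1)*(-10) = -10 + 10 = 0.
Characteristic equation: λ² - (3)λ + (0) = 0.
Discriminant: (3)² - 4*(0) = 9 - 0 = 9.
Roots: λ = (3 ± √9) / 2 = 0, 3.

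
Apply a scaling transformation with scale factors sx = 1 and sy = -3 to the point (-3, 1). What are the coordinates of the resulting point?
(-3, -3)

Scaling matrix:
[[1, 0], [0, -3]]
Result: (-3 × 1, 1 × -3) = (-3, -3)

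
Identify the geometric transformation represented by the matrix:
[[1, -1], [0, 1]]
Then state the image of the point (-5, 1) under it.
horizontal shear with factor -1; image of (-5, 1) is (-6, 1)

The matrix [[1, k], [0, 1]] sends (x, y) to (x + -1y, y), leaving the y-coordinate fixed: a horizontal shear.
The matrix [[1, -1], [0, 1]] represents: horizontal shear with factor -1.
Applying it to (-5, 1): [1·-5 + -1·1, 0·-5 + 1·1] = (-6, 1).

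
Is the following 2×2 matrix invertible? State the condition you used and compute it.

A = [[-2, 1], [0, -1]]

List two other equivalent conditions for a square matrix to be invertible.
Yes, invertible; det(A) = 2 ≠ 0. Equivalent conditions: rank(A) = 2; Ax = 0 has only the trivial solution; 0 is not an eigenvalue; the columns of A are linearly independent.

To check invertibility, compute det(A).
The given matrix is triangular, so det(A) equals the product of its diagonal entries = 2 ≠ 0.
Since det(A) ≠ 0, A is invertible.
Equivalent conditions for a square matrix A to be invertible:
- rank(A) = 2 (full rank).
- The homogeneous system Ax = 0 has only the trivial solution x = 0.
- 0 is not an eigenvalue of A.
- The columns (equivalently rows) of A are linearly independent.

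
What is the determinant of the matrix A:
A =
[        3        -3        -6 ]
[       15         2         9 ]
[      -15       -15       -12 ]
det(A) = 1368

Expand along row 0 (cofactor expansion): det(A) = a*(e*i - f*h) - b*(d*i - f*g) + c*(d*h - e*g), where the 3×3 is [[a, b, c], [d, e, f], [g, h, i]].
Minor M_00 = (2)*(-12) - (9)*(-15) = -24 + 135 = 111.
Minor M_01 = (15)*(-12) - (9)*(-15) = -180 + 135 = -45.
Minor M_02 = (15)*(-15) - (2)*(-15) = -225 + 30 = -195.
det(A) = (3)*(111) - (-3)*(-45) + (-6)*(-195) = 333 - 135 + 1170 = 1368.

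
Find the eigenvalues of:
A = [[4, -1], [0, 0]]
λ = 0, 4

Solve det(A - λI) = 0. For a 2×2 matrix this is λ² - (trace)λ + det = 0.
trace(A) = 4 + 0 = 4.
det(A) = (4)*(0) - (-1)*(0) = 0 - 0 = 0.
Characteristic equation: λ² - (4)λ + (0) = 0.
Discriminant: (4)² - 4*(0) = 16 - 0 = 16.
Roots: λ = (4 ± √16) / 2 = 0, 4.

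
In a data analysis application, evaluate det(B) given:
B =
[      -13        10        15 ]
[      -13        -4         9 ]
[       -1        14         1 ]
det(B) = -1060

Expand along row 0 (cofactor expansion): det(B) = a*(e*i - f*h) - b*(d*i - f*g) + c*(d*h - e*g), where the 3×3 is [[a, b, c], [d, e, f], [g, h, i]].
Minor M_00 = (-4)*(1) - (9)*(14) = -4 - 126 = -130.
Minor M_01 = (-13)*(1) - (9)*(-1) = -13 + 9 = -4.
Minor M_02 = (-13)*(14) - (-4)*(-1) = -182 - 4 = -186.
det(B) = (-13)*(-130) - (10)*(-4) + (15)*(-186) = 1690 + 40 - 2790 = -1060.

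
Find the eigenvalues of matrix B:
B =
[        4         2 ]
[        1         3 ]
λ = 2, 5

Solve det(B - λI) = 0. For a 2×2 matrix the characteristic equation is λ² - (trace)λ + det = 0.
trace(B) = a + d = 4 + 3 = 7.
det(B) = a*d - b*c = (4)*(3) - (2)*(1) = 12 - 2 = 10.
Characteristic equation: λ² - (7)λ + (10) = 0.
Discriminant = (7)² - 4*(10) = 49 - 40 = 9.
λ = (7 ± √9) / 2 = (7 ± 3) / 2 = 2, 5.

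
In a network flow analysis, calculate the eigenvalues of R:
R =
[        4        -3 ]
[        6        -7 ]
λ = -5, 2

Solve det(R - λI) = 0. For a 2×2 matrix the characteristic equation is λ² - (trace)λ + det = 0.
trace(R) = a + d = 4 - 7 = -3.
det(R) = a*d - b*c = (4)*(-7) - (-3)*(6) = -28 + 18 = -10.
Characteristic equation: λ² - (-3)λ + (-10) = 0.
Discriminant = (-3)² - 4*(-10) = 9 + 40 = 49.
λ = (-3 ± √49) / 2 = (-3 ± 7) / 2 = -5, 2.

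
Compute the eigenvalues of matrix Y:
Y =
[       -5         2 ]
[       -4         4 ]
λ = -4, 3

Solve det(Y - λI) = 0. For a 2×2 matrix the characteristic equation is λ² - (trace)λ + det = 0.
trace(Y) = a + d = -5 + 4 = -1.
det(Y) = a*d - b*c = (-5)*(4) - (2)*(-4) = -20 + 8 = -12.
Characteristic equation: λ² - (-1)λ + (-12) = 0.
Discriminant = (-1)² - 4*(-12) = 1 + 48 = 49.
λ = (-1 ± √49) / 2 = (-1 ± 7) / 2 = -4, 3.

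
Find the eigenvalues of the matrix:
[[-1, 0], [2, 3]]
λ = -1 and λ = 3

Characteristic equation: det(A - λI) = 0
λ² - (trace)λ + (det) = 0
λ² - (2)λ + (-3) = 0
λ² - 2λ - 3 = 0
Solving: λ = -1, 3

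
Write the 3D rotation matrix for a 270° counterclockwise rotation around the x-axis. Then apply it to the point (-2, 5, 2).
R = [[1, 0, 0], [0, 0, 1], [0, -1, 0]]; R·(-2, 5, 2) = (-2, 2, -5)

Rotation matrix for 270° around x-axis:
cos(270°) = 0, sin(270°) = -1
R = [[1, 0, 0], [0, 0, 1], [0, -1, 0]]
Apply to (-2, 5, 2): R·[-2, 5, 2]ᵀ = (-2, 2, -5)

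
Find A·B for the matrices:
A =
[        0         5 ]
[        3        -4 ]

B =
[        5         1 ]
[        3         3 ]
AB =
[       15        15 ]
[        3        -9 ]

Matrix multiplication: (AB)[i][j] = sum over k of A[i][k] * B[k][j].
  (AB)[0][0] = (0)*(5) + (5)*(3) = 15
  (AB)[0][1] = (0)*(1) + (5)*(3) = 15
  (AB)[1][0] = (3)*(5) + (-4)*(3) = 3
  (AB)[1][1] = (3)*(1) + (-4)*(3) = -9
AB =
[       15        15 ]
[        3        -9 ]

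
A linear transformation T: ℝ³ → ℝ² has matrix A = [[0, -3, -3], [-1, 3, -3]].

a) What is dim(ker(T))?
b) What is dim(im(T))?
dim(ker) = 1, dim(im) = 2

The two rows are not scalar multiples of one another (no single k satisfies row 2 = k × row 1), so they are linearly independent.
Thus rank(A) = 2.
dim(im(T)) = rank(A) = 2.
By the rank-nullity theorem applied to T: ℝ³ → ℝ², rank(A) + nullity(A) = 3 (the domain dimension), so dim(ker(T)) = 3 - 2 = 1.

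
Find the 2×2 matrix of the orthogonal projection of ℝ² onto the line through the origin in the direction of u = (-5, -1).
[[25/26, 5/26], [5/26, 1/26]]

The orthogonal projection onto the line spanned by a nonzero vector u = (a, b) has matrix P = (u uᵀ) / (uᵀ u) = (1/(a² + b²)) · [[a², ab], [ab, b²]].
Here u = (-5, -1), so a² + b² = 25 + 1 = 26.
P = (1/26) · [[25, 5], [5, 1]] = [[25/26, 5/26], [5/26, 1/26]].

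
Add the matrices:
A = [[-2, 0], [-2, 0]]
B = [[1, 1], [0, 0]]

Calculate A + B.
[[-1, 1], [-2, 0]]

Add corresponding elements:
(-2)+(1)=-1
(0)+(1)=1
(-2)+(0)=-2
(0)+(0)=0
A + B = [[-1, 1], [-2, 0]]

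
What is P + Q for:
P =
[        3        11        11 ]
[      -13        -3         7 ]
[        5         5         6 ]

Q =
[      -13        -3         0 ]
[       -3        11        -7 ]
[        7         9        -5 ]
P + Q =
[      -10         8        11 ]
[      -16         8         0 ]
[       12        14         1 ]

Matrix addition is elementwise: (P+Q)[i][j] = P[i][j] + Q[i][j].
  (P+Q)[0][0] = (3) + (-13) = -10
  (P+Q)[0][1] = (11) + (-3) = 8
  (P+Q)[0][2] = (11) + (0) = 11
  (P+Q)[1][0] = (-13) + (-3) = -16
  (P+Q)[1][1] = (-3) + (11) = 8
  (P+Q)[1][2] = (7) + (-7) = 0
  (P+Q)[2][0] = (5) + (7) = 12
  (P+Q)[2][1] = (5) + (9) = 14
  (P+Q)[2][2] = (6) + (-5) = 1
P + Q =
[      -10         8        11 ]
[      -16         8         0 ]
[       12        14         1 ]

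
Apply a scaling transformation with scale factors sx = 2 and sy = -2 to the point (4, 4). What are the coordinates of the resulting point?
(8, -8)

Scaling matrix:
[[2, 0], [0, -2]]
Result: (4 × 2, 4 × -2) = (8, -8)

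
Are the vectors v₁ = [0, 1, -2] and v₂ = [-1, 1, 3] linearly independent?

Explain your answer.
Yes, linearly independent

Two vectors are linearly dependent iff one is a scalar multiple of the other.
No single scalar k satisfies v₂ = k·v₁ (the ratios of corresponding entries disagree), so v₁ and v₂ are linearly independent.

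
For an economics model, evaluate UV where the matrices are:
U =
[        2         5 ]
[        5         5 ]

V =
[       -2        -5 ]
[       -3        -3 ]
UV =
[      -19       -25 ]
[      -25       -40 ]

Matrix multiplication: (UV)[i][j] = sum over k of U[i][k] * V[k][j].
  (UV)[0][0] = (2)*(-2) + (5)*(-3) = -19
  (UV)[0][1] = (2)*(-5) + (5)*(-3) = -25
  (UV)[1][0] = (5)*(-2) + (5)*(-3) = -25
  (UV)[1][1] = (5)*(-5) + (5)*(-3) = -40
UV =
[      -19       -25 ]
[      -25       -40 ]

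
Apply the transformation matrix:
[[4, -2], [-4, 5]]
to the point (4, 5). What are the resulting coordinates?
(6, 9)

Matrix multiplication:
[[4, -2], [-4, 5]] × [4, 5]ᵀ
= [4×4 + -2×5, -4×4 + 5×5]ᵀ
= [6.0000, 9.0000]ᵀ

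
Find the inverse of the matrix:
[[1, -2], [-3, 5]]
[[-5, -2], [-3, -1]]

For [[a,b],[c,d]], inverse = (1/det)·[[d,-b],[-c,a]]
det = 1·5 - -2·-3 = -1
Inverse = (1/-1)·[[5, 2], [3, 1]]
        = [[-5, -2], [-3, -1]]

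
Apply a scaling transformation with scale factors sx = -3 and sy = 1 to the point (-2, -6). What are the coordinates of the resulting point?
(6, -6)

Scaling matrix:
[[-3, 0], [0, 1]]
Result: (-2 × -3, -6 × 1) = (6, -6)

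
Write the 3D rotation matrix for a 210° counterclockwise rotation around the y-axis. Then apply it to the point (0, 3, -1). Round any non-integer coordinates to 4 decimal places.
R = [[-√3/2, 0, -1/2], [0, 1, 0], [1/2, 0, -√3/2]]; R·(0, 3, -1) = (0.5000, 3.0000, 0.8660)

Rotation matrix for 210° around y-axis:
cos(210°) = -√3/2, sin(210°) = -1/2
R = [[-√3/2, 0, -1/2], [0, 1, 0], [1/2, 0, -√3/2]]
Apply to (0, 3, -1): R·[0, 3, -1]ᵀ = (0.5000, 3.0000, 0.8660)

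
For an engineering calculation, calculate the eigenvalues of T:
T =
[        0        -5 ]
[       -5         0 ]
λ = -5, 5

Solve det(T - λI) = 0. For a 2×2 matrix the characteristic equation is λ² - (trace)λ + det = 0.
trace(T) = a + d = 0 + 0 = 0.
det(T) = a*d - b*c = (0)*(0) - (-5)*(-5) = 0 - 25 = -25.
Characteristic equation: λ² - (0)λ + (-25) = 0.
Discriminant = (0)² - 4*(-25) = 0 + 100 = 100.
λ = (0 ± √100) / 2 = (0 ± 10) / 2 = -5, 5.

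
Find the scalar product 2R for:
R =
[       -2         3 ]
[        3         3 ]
2R =
[       -4         6 ]
[        6         6 ]

Scalar multiplication is elementwise: (2R)[i][j] = 2 * R[i][j].
  (2R)[0][0] = 2 * (-2) = -4
  (2R)[0][1] = 2 * (3) = 6
  (2R)[1][0] = 2 * (3) = 6
  (2R)[1][1] = 2 * (3) = 6
2R =
[       -4         6 ]
[        6         6 ]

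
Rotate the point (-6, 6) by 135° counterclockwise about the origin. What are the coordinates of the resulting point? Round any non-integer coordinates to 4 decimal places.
(0.0000, -8.4853)

Rotation matrix R(θ) = [[cos θ, -sin θ], [sin θ, cos θ]]; for θ = 135°:
R = [[-√2/2, -√2/2], [√2/2, -√2/2]]
Result: R × [-6, 6]ᵀ = [-√2/2·-6 + (-√2/2)·6, √2/2·-6 + (-√2/2)·6]ᵀ = (0.0000, -8.4853)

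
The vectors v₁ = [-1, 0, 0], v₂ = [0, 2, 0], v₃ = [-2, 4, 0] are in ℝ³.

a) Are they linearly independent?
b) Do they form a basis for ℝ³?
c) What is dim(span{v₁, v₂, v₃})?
Not independent, not a basis, dim(span) = 2

Check whether v₃ can be written as a linear combination of v₁ and v₂.
v₃ = (2)·v₁ + (2)·v₂ = [-2, 4, 0], so the three vectors are linearly dependent.
Thus they do not form a basis for ℝ³, and dim(span{v₁, v₂, v₃}) = 2 (spanned by v₁ and v₂).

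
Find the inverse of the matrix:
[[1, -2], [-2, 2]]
[[-1, -1], [-1, -1/2]]

For [[a,b],[c,d]], inverse = (1/det)·[[d,-b],[-c,a]]
det = 1·2 - -2·-2 = -2
Inverse = (1/-2)·[[2, 2], [2, 1]]
        = [[-1, -1], [-1, -1/2]]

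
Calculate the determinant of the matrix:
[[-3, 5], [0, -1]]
3

For a 2×2 matrix [[a, b], [c, d]], det = ad - bc
det = (-3)(-1) - (5)(0) = 3 - 0 = 3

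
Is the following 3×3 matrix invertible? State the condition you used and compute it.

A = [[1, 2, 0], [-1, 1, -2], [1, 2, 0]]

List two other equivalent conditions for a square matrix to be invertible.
No, not invertible; det(A) = 0 (two rows are equal, so the rows are linearly dependent). Equivalent conditions (failing for this A): rank(A) < 3; Ax = 0 has non-trivial solutions; 0 is an eigenvalue; the columns are linearly dependent.

To check invertibility, compute det(A).
In this matrix, row 0 and the last row are identical, so one row is a scalar multiple of another and the rows are linearly dependent.
A matrix with linearly dependent rows has det = 0 and is not invertible.
Equivalent failed conditions:
- rank(A) < 3.
- Ax = 0 has non-trivial solutions.
- 0 is an eigenvalue.
- The columns are linearly dependent.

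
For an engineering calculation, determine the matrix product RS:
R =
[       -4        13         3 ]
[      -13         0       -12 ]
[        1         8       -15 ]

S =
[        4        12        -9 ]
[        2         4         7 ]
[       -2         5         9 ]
RS =
[        4        19       154 ]
[      -28      -216         9 ]
[       50       -31       -88 ]

Matrix multiplication: (RS)[i][j] = sum over k of R[i][k] * S[k][j].
  (RS)[0][0] = (-4)*(4) + (13)*(2) + (3)*(-2) = 4
  (RS)[0][1] = (-4)*(12) + (13)*(4) + (3)*(5) = 19
  (RS)[0][2] = (-4)*(-9) + (13)*(7) + (3)*(9) = 154
  (RS)[1][0] = (-13)*(4) + (0)*(2) + (-12)*(-2) = -28
  (RS)[1][1] = (-13)*(12) + (0)*(4) + (-12)*(5) = -216
  (RS)[1][2] = (-13)*(-9) + (0)*(7) + (-12)*(9) = 9
  (RS)[2][0] = (1)*(4) + (8)*(2) + (-15)*(-2) = 50
  (RS)[2][1] = (1)*(12) + (8)*(4) + (-15)*(5) = -31
  (RS)[2][2] = (1)*(-9) + (8)*(7) + (-15)*(9) = -88
RS =
[        4        19       154 ]
[      -28      -216         9 ]
[       50       -31       -88 ]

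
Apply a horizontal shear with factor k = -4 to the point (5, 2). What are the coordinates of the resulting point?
(-3, 2)

Shear matrix for horizontal shear with factor k = -4:
[[1, -4], [0, 1]]
Result: (5, 2) → (-3, 2)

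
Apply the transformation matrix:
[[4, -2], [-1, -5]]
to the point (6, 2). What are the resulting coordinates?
(20, -16)

Matrix multiplication:
[[4, -2], [-1, -5]] × [6, 2]ᵀ
= [4×6 + -2×2, -1×6 + -5×2]ᵀ
= [20.0000, -16.0000]ᵀ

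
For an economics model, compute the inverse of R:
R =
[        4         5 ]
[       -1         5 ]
det(R) = 25
R⁻¹ =
[      1/5      -1/5 ]
[     1/25      4/25 ]

For a 2×2 matrix R = [[a, b], [c, d]] with det(R) ≠ 0, R⁻¹ = (1/det(R)) * [[d, -b], [-c, a]].
det(R) = (4)*(5) - (5)*(-1) = 20 + 5 = 25.
R⁻¹ = (1/25) * [[5, -5], [1, 4]].
Dividing each entry by 25 and reducing:
R⁻¹ =
[      1/5      -1/5 ]
[     1/25      4/25 ]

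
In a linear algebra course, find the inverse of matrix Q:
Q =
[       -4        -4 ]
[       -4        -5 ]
det(Q) = 4
Q⁻¹ =
[     -5/4         1 ]
[        1        -1 ]

For a 2×2 matrix Q = [[a, b], [c, d]] with det(Q) ≠ 0, Q⁻¹ = (1/det(Q)) * [[d, -b], [-c, a]].
det(Q) = (-4)*(-5) - (-4)*(-4) = 20 - 16 = 4.
Q⁻¹ = (1/4) * [[-5, 4], [4, -4]].
Dividing each entry by 4 and reducing:
Q⁻¹ =
[     -5/4         1 ]
[        1        -1 ]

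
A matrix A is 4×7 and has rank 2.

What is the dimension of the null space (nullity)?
5

The rank-nullity theorem for an m×n matrix states:
rank(A) + nullity(A) = n (the number of columns).
Here n = 7 and rank(A) = 2, so nullity(A) = 7 - 2 = 5.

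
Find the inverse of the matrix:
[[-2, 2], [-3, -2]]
[[-1/5, -1/5], [3/10, -1/5]]

For [[a,b],[c,d]], inverse = (1/det)·[[d,-b],[-c,a]]
det = -2·-2 - 2·-3 = 10
Inverse = (1/10)·[[-2, -2], [3, -2]]
        = [[-1/5, -1/5], [3/10, -1/5]]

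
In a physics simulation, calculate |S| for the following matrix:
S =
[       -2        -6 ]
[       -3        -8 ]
det(S) = -2

For a 2×2 matrix [[a, b], [c, d]], det = a*d - b*c.
det(S) = (-2)*(-8) - (-6)*(-3) = 16 - 18 = -2.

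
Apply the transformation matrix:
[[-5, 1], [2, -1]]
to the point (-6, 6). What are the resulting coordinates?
(36, -18)

Matrix multiplication:
[[-5, 1], [2, -1]] × [-6, 6]ᵀ
= [-5×-6 + 1×6, 2×-6 + -1×6]ᵀ
= [36.0000, -18.0000]ᵀ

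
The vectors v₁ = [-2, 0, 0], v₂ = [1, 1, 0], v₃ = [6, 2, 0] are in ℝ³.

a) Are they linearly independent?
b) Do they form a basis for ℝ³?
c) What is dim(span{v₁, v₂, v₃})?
Not independent, not a basis, dim(span) = 2

Check whether v₃ can be written as a linear combination of v₁ and v₂.
v₃ = (-2)·v₁ + (2)·v₂ = [6, 2, 0], so the three vectors are linearly dependent.
Thus they do not form a basis for ℝ³, and dim(span{v₁, v₂, v₃}) = 2 (spanned by v₁ and v₂).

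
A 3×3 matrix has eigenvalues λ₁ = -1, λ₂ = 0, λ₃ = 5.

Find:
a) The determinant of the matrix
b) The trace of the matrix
det = 0, trace = 4

Two standard eigenvalue identities:
- det(A) equals the product of the eigenvalues (counted with multiplicity).
- trace(A) equals the sum of the eigenvalues.
det(A) = (-1)*(0)*(5) = 0.
trace(A) = -1 + 0 + 5 = 4.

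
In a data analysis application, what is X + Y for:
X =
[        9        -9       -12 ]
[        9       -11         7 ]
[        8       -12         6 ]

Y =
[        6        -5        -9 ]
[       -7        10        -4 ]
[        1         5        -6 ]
X + Y =
[       15       -14       -21 ]
[        2        -1         3 ]
[        9        -7         0 ]

Matrix addition is elementwise: (X+Y)[i][j] = X[i][j] + Y[i][j].
  (X+Y)[0][0] = (9) + (6) = 15
  (X+Y)[0][1] = (-9) + (-5) = -14
  (X+Y)[0][2] = (-12) + (-9) = -21
  (X+Y)[1][0] = (9) + (-7) = 2
  (X+Y)[1][1] = (-11) + (10) = -1
  (X+Y)[1][2] = (7) + (-4) = 3
  (X+Y)[2][0] = (8) + (1) = 9
  (X+Y)[2][1] = (-12) + (5) = -7
  (X+Y)[2][2] = (6) + (-6) = 0
X + Y =
[       15       -14       -21 ]
[        2        -1         3 ]
[        9        -7         0 ]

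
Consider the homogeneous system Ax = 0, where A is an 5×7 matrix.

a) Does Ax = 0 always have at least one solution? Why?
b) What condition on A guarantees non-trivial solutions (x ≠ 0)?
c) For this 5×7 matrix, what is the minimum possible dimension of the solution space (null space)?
a) Yes, x = 0 is always a solution. b) When A has linearly dependent columns (rank < n). c) Minimum nullity = 2.

a) x = 0 satisfies A·0 = 0, so the zero vector is always a solution.
b) Non-trivial solutions exist iff the columns of A are linearly dependent, equivalently rank(A) < n (the number of columns).
c) By rank-nullity, rank(A) + nullity(A) = n = 7. Since A has only 5 rows, rank(A) ≤ 5, so nullity(A) ≥ 7 - 5 = 2.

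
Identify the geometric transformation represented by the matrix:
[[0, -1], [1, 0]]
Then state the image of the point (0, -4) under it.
rotation by 90° counterclockwise; image of (0, -4) is (4, 0)

This matches the form [[cos θ, -sin θ], [sin θ, cos θ]] of a rotation matrix; reading off cos θ and sin θ gives the angle.
The matrix [[0, -1], [1, 0]] represents: rotation by 90° counterclockwise.
Applying it to (0, -4): [0·0 + -1·-4, 1·0 + 0·-4] = (4, 0).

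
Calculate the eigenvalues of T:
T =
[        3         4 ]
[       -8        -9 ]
λ = -5, -1

Solve det(T - λI) = 0. For a 2×2 matrix the characteristic equation is λ² - (trace)λ + det = 0.
trace(T) = a + d = 3 - 9 = -6.
det(T) = a*d - b*c = (3)*(-9) - (4)*(-8) = -27 + 32 = 5.
Characteristic equation: λ² - (-6)λ + (5) = 0.
Discriminant = (-6)² - 4*(5) = 36 - 20 = 16.
λ = (-6 ± √16) / 2 = (-6 ± 4) / 2 = -5, -1.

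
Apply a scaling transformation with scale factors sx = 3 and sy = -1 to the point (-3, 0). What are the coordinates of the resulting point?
(-9, 0)

Scaling matrix:
[[3, 0], [0, -1]]
Result: (-3 × 3, 0 × -1) = (-9, 0)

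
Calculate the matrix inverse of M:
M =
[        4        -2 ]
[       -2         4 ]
det(M) = 12
M⁻¹ =
[      1/3       1/6 ]
[      1/6       1/3 ]

For a 2×2 matrix M = [[a, b], [c, d]] with det(M) ≠ 0, M⁻¹ = (1/det(M)) * [[d, -b], [-c, a]].
det(M) = (4)*(4) - (-2)*(-2) = 16 - 4 = 12.
M⁻¹ = (1/12) * [[4, 2], [2, 4]].
Dividing each entry by 12 and reducing:
M⁻¹ =
[      1/3       1/6 ]
[      1/6       1/3 ]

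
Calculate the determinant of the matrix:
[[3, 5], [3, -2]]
-21

For a 2×2 matrix [[a, b], [c, d]], det = ad - bc
det = (3)(-2) - (5)(3) = -6 - 15 = -21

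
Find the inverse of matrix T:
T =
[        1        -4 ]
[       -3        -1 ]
det(T) = -13
T⁻¹ =
[     1/13     -4/13 ]
[    -3/13     -1/13 ]

For a 2×2 matrix T = [[a, b], [c, d]] with det(T) ≠ 0, T⁻¹ = (1/det(T)) * [[d, -b], [-c, a]].
det(T) = (1)*(-1) - (-4)*(-3) = -1 - 12 = -13.
T⁻¹ = (1/-13) * [[-1, 4], [3, 1]].
Dividing each entry by -13 and reducing:
T⁻¹ =
[     1/13     -4/13 ]
[    -3/13     -1/13 ]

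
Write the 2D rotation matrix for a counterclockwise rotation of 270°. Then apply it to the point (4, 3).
R = [[0, 1], [-1, 0]]; R·(4, 3) = (3, -4)

Rotation matrix formula: R(θ) = [[cos θ, -sin θ], [sin θ, cos θ]]
For θ = 270°:
cos(270°) = 0
sin(270°) = -1
R = [[0, 1], [-1, 0]]
Apply to (4, 3): [0·4 + (1)·3, -1·4 + 0·3] = (3, -4)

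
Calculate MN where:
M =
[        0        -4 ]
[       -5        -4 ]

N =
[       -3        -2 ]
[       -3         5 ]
MN =
[       12       -20 ]
[       27       -10 ]

Matrix multiplication: (MN)[i][j] = sum over k of M[i][k] * N[k][j].
  (MN)[0][0] = (0)*(-3) + (-4)*(-3) = 12
  (MN)[0][1] = (0)*(-2) + (-4)*(5) = -20
  (MN)[1][0] = (-5)*(-3) + (-4)*(-3) = 27
  (MN)[1][1] = (-5)*(-2) + (-4)*(5) = -10
MN =
[       12       -20 ]
[       27       -10 ]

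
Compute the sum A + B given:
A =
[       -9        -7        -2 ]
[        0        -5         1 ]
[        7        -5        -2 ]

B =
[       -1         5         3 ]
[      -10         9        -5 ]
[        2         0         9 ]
A + B =
[      -10        -2         1 ]
[      -10         4        -4 ]
[        9        -5         7 ]

Matrix addition is elementwise: (A+B)[i][j] = A[i][j] + B[i][j].
  (A+B)[0][0] = (-9) + (-1) = -10
  (A+B)[0][1] = (-7) + (5) = -2
  (A+B)[0][2] = (-2) + (3) = 1
  (A+B)[1][0] = (0) + (-10) = -10
  (A+B)[1][1] = (-5) + (9) = 4
  (A+B)[1][2] = (1) + (-5) = -4
  (A+B)[2][0] = (7) + (2) = 9
  (A+B)[2][1] = (-5) + (0) = -5
  (A+B)[2][2] = (-2) + (9) = 7
A + B =
[      -10        -2         1 ]
[      -10         4        -4 ]
[        9        -5         7 ]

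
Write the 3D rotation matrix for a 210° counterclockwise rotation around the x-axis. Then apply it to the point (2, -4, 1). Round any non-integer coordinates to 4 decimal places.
R = [[1, 0, 0], [0, -√3/2, 1/2], [0, -1/2, -√3/2]]; R·(2, -4, 1) = (2.0000, 3.9641, 1.1340)

Rotation matrix for 210° around x-axis:
cos(210°) = -√3/2, sin(210°) = -1/2
R = [[1, 0, 0], [0, -√3/2, 1/2], [0, -1/2, -√3/2]]
Apply to (2, -4, 1): R·[2, -4, 1]ᵀ = (2.0000, 3.9641, 1.1340)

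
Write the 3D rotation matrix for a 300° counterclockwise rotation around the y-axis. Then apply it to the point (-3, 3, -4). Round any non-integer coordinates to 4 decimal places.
R = [[1/2, 0, -√3/2], [0, 1, 0], [√3/2, 0, 1/2]]; R·(-3, 3, -4) = (1.9641, 3.0000, -4.5981)

Rotation matrix for 300° around y-axis:
cos(300°) = 1/2, sin(300°) = -√3/2
R = [[1/2, 0, -√3/2], [0, 1, 0], [√3/2, 0, 1/2]]
Apply to (-3, 3, -4): R·[-3, 3, -4]ᵀ = (1.9641, 3.0000, -4.5981)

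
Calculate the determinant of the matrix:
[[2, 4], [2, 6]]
4

For a 2×2 matrix [[a, b], [c, d]], det = ad - bc
det = (2)(6) - (4)(2) = 12 - 8 = 4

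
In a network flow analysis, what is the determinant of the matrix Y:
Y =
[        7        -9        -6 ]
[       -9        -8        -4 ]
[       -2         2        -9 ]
det(Y) = 1421

Expand along row 0 (cofactor expansion): det(Y) = a*(e*i - f*h) - b*(d*i - f*g) + c*(d*h - e*g), where the 3×3 is [[a, b, c], [d, e, f], [g, h, i]].
Minor M_00 = (-8)*(-9) - (-4)*(2) = 72 + 8 = 80.
Minor M_01 = (-9)*(-9) - (-4)*(-2) = 81 - 8 = 73.
Minor M_02 = (-9)*(2) - (-8)*(-2) = -18 - 16 = -34.
det(Y) = (7)*(80) - (-9)*(73) + (-6)*(-34) = 560 + 657 + 204 = 1421.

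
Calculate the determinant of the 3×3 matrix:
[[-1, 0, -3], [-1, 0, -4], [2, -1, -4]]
1

Expansion along first row:
det = -1·det([[0,-4],[-1,-4]]) - 0·det([[-1,-4],[2,-4]]) + -3·det([[-1,0],[2,-1]])
    = -1·(0·-4 - -4·-1) - 0·(-1·-4 - -4·2) + -3·(-1·-1 - 0·2)
    = -1·-4 - 0·12 + -3·1
    = 4 + 0 + -3 = 1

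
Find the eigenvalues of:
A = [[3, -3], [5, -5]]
λ = -2, 0

Solve det(A - λI) = 0. For a 2×2 matrix this is λ² - (trace)λ + det = 0.
trace(A) = 3 - 5 = -2.
det(A) = (3)*(-5) - (-3)*(5) = -15 + 15 = 0.
Characteristic equation: λ² - (-2)λ + (0) = 0.
Discriminant: (-2)² - 4*(0) = 4 - 0 = 4.
Roots: λ = (-2 ± √4) / 2 = -2, 0.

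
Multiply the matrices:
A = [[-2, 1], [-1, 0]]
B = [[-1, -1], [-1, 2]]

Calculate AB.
[[1, 4], [1, 1]]

Each entry (i,j) of AB = sum over k of A[i][k]*B[k][j].
(AB)[0][0] = (-2)*(-1) + (1)*(-1) = 1
(AB)[0][1] = (-2)*(-1) + (1)*(2) = 4
(AB)[1][0] = (-1)*(-1) + (0)*(-1) = 1
(AB)[1][1] = (-1)*(-1) + (0)*(2) = 1
AB = [[1, 4], [1, 1]]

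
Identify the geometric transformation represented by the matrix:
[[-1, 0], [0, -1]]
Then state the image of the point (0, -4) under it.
rotation by 180° (or reflection through origin); image of (0, -4) is (0, 4)

This matches the form [[cos θ, -sin θ], [sin θ, cos θ]] of a rotation matrix; reading off cos θ and sin θ gives the angle.
The matrix [[-1, 0], [0, -1]] represents: rotation by 180° (or reflection through origin).
Applying it to (0, -4): [-1·0 + 0·-4, 0·0 + -1·-4] = (0, 4).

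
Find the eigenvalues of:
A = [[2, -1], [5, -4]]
λ = -3, 1

Solve det(A - λI) = 0. For a 2×2 matrix this is λ² - (trace)λ + det = 0.
trace(A) = 2 - 4 = -2.
det(A) = (2)*(-4) - (-1)*(5) = -8 + 5 = -3.
Characteristic equation: λ² - (-2)λ + (-3) = 0.
Discriminant: (-2)² - 4*(-3) = 4 + 12 = 16.
Roots: λ = (-2 ± √16) / 2 = -3, 1.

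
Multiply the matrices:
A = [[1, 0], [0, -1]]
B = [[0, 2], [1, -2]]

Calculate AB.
[[0, 2], [-1, 2]]

Each entry (i,j) of AB = sum over k of A[i][k]*B[k][j].
(AB)[0][0] = (1)*(0) + (0)*(1) = 0
(AB)[0][1] = (1)*(2) + (0)*(-2) = 2
(AB)[1][0] = (0)*(0) + (-1)*(1) = -1
(AB)[1][1] = (0)*(2) + (-1)*(-2) = 2
AB = [[0, 2], [-1, 2]]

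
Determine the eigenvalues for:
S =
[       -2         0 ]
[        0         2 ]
λ = -2, 2

Solve det(S - λI) = 0. For a 2×2 matrix the characteristic equation is λ² - (trace)λ + det = 0.
trace(S) = a + d = -2 + 2 = 0.
det(S) = a*d - b*c = (-2)*(2) - (0)*(0) = -4 - 0 = -4.
Characteristic equation: λ² - (0)λ + (-4) = 0.
Discriminant = (0)² - 4*(-4) = 0 + 16 = 16.
λ = (0 ± √16) / 2 = (0 ± 4) / 2 = -2, 2.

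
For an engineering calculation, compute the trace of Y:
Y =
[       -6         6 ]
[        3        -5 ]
tr(Y) = -6 - 5 = -11

The trace of a square matrix is the sum of its diagonal entries.
Diagonal entries of Y: Y[0][0] = -6, Y[1][1] = -5.
tr(Y) = -6 - 5 = -11.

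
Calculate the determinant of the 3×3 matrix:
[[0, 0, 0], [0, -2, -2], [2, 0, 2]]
0

Expansion along first row:
det = 0·det([[-2,-2],[0,2]]) - 0·det([[0,-2],[2,2]]) + 0·det([[0,-2],[2,0]])
    = 0·(-2·2 - -2·0) - 0·(0·2 - -2·2) + 0·(0·0 - -2·2)
    = 0·-4 - 0·4 + 0·4
    = 0 + 0 + 0 = 0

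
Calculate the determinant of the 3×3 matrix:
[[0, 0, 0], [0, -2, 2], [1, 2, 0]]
0

Expansion along first row:
det = 0·det([[-2,2],[2,0]]) - 0·det([[0,2],[1,0]]) + 0·det([[0,-2],[1,2]])
    = 0·(-2·0 - 2·2) - 0·(0·0 - 2·1) + 0·(0·2 - -2·1)
    = 0·-4 - 0·-2 + 0·2
    = 0 + 0 + 0 = 0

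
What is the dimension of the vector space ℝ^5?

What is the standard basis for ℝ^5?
Dimension = 5; standard basis = {e_1, e_2, e_3, e_4, e_5}

ℝ^5 is the space of 5-tuples of real numbers; its dimension is 5.
The standard basis consists of 5 vectors: e_1, e_2, e_3, e_4, e_5, where e_i is the vector with 1 in position i and 0 elsewhere.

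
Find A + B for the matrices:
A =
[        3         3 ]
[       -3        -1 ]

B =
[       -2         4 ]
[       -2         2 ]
A + B =
[        1         7 ]
[       -5         1 ]

Matrix addition is elementwise: (A+B)[i][j] = A[i][j] + B[i][j].
  (A+B)[0][0] = (3) + (-2) = 1
  (A+B)[0][1] = (3) + (4) = 7
  (A+B)[1][0] = (-3) + (-2) = -5
  (A+B)[1][1] = (-1) + (2) = 1
A + B =
[        1         7 ]
[       -5         1 ]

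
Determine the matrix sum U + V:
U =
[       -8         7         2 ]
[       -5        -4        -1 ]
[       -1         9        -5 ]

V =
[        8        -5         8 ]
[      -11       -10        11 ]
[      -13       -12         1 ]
U + V =
[        0         2        10 ]
[      -16       -14        10 ]
[      -14        -3        -4 ]

Matrix addition is elementwise: (U+V)[i][j] = U[i][j] + V[i][j].
  (U+V)[0][0] = (-8) + (8) = 0
  (U+V)[0][1] = (7) + (-5) = 2
  (U+V)[0][2] = (2) + (8) = 10
  (U+V)[1][0] = (-5) + (-11) = -16
  (U+V)[1][1] = (-4) + (-10) = -14
  (U+V)[1][2] = (-1) + (11) = 10
  (U+V)[2][0] = (-1) + (-13) = -14
  (U+V)[2][1] = (9) + (-12) = -3
  (U+V)[2][2] = (-5) + (1) = -4
U + V =
[        0         2        10 ]
[      -16       -14        10 ]
[      -14        -3        -4 ]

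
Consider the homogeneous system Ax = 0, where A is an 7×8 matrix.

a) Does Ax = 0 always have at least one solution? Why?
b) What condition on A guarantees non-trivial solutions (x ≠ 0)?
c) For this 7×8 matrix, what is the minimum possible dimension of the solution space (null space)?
a) Yes, x = 0 is always a solution. b) When A has linearly dependent columns (rank < n). c) Minimum nullity = 1.

a) x = 0 satisfies A·0 = 0, so the zero vector is always a solution.
b) Non-trivial solutions exist iff the columns of A are linearly dependent, equivalently rank(A) < n (the number of columns).
c) By rank-nullity, rank(A) + nullity(A) = n = 8. Since A has only 7 rows, rank(A) ≤ 7, so nullity(A) ≥ 8 - 7 = 1.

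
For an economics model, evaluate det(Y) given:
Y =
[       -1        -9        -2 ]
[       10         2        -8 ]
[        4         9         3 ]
det(Y) = 316

Expand along row 0 (cofactor expansion): det(Y) = a*(e*i - f*h) - b*(d*i - f*g) + c*(d*h - e*g), where the 3×3 is [[a, b, c], [d, e, f], [g, h, i]].
Minor M_00 = (2)*(3) - (-8)*(9) = 6 + 72 = 78.
Minor M_01 = (10)*(3) - (-8)*(4) = 30 + 32 = 62.
Minor M_02 = (10)*(9) - (2)*(4) = 90 - 8 = 82.
det(Y) = (-1)*(78) - (-9)*(62) + (-2)*(82) = -78 + 558 - 164 = 316.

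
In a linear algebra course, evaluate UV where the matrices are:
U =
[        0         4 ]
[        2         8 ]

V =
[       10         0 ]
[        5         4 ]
UV =
[       20        16 ]
[       60        32 ]

Matrix multiplication: (UV)[i][j] = sum over k of U[i][k] * V[k][j].
  (UV)[0][0] = (0)*(10) + (4)*(5) = 20
  (UV)[0][1] = (0)*(0) + (4)*(4) = 16
  (UV)[1][0] = (2)*(10) + (8)*(5) = 60
  (UV)[1][1] = (2)*(0) + (8)*(4) = 32
UV =
[       20        16 ]
[       60        32 ]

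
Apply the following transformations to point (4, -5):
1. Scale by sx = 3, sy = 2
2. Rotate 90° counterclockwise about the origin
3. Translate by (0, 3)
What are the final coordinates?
(10, 15)

Step 1: Scale → (12, -10)
Step 2: Rotate 90° → (10, 12)
Step 3: Translate → (10, 15)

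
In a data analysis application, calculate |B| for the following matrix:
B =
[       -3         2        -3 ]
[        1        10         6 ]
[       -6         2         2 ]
det(B) = -286

Expand along row 0 (cofactor expansion): det(B) = a*(e*i - f*h) - b*(d*i - f*g) + c*(d*h - e*g), where the 3×3 is [[a, b, c], [d, e, f], [g, h, i]].
Minor M_00 = (10)*(2) - (6)*(2) = 20 - 12 = 8.
Minor M_01 = (1)*(2) - (6)*(-6) = 2 + 36 = 38.
Minor M_02 = (1)*(2) - (10)*(-6) = 2 + 60 = 62.
det(B) = (-3)*(8) - (2)*(38) + (-3)*(62) = -24 - 76 - 186 = -286.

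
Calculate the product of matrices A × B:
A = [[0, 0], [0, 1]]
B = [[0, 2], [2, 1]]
[[0, 0], [2, 1]]

Matrix multiplication:
C[0][0] = 0×0 + 0×2 = 0
C[0][1] = 0×2 + 0×1 = 0
C[1][0] = 0×0 + 1×2 = 2
C[1][1] = 0×2 + 1×1 = 1
Result: [[0, 0], [2, 1]]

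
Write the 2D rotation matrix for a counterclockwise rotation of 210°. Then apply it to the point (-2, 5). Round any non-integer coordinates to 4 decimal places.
R = [[-√3/2, 1/2], [-1/2, -√3/2]]; R·(-2, 5) = (4.2321, -3.3301)

Rotation matrix formula: R(θ) = [[cos θ, -sin θ], [sin θ, cos θ]]
For θ = 210°:
cos(210°) = -√3/2
sin(210°) = -1/2
R = [[-√3/2, 1/2], [-1/2, -√3/2]]
Apply to (-2, 5): [-√3/2·-2 + (1/2)·5, -1/2·-2 + -√3/2·5] = (4.2321, -3.3301)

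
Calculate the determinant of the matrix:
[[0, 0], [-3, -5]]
0

For a 2×2 matrix [[a, b], [c, d]], det = ad - bc
det = (0)(-5) - (0)(-3) = 0 - 0 = 0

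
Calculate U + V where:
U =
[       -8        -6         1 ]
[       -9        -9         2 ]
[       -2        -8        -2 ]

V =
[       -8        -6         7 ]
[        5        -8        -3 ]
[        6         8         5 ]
U + V =
[      -16       -12         8 ]
[       -4       -17        -1 ]
[        4         0         3 ]

Matrix addition is elementwise: (U+V)[i][j] = U[i][j] + V[i][j].
  (U+V)[0][0] = (-8) + (-8) = -16
  (U+V)[0][1] = (-6) + (-6) = -12
  (U+V)[0][2] = (1) + (7) = 8
  (U+V)[1][0] = (-9) + (5) = -4
  (U+V)[1][1] = (-9) + (-8) = -17
  (U+V)[1][2] = (2) + (-3) = -1
  (U+V)[2][0] = (-2) + (6) = 4
  (U+V)[2][1] = (-8) + (8) = 0
  (U+V)[2][2] = (-2) + (5) = 3
U + V =
[      -16       -12         8 ]
[       -4       -17        -1 ]
[        4         0         3 ]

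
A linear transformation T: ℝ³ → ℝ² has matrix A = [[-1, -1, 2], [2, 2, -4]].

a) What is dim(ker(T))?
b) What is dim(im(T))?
dim(ker) = 2, dim(im) = 1

Observe that row 2 = -2 × row 1 (so the rows are linearly dependent).
Thus rank(A) = 1 (only one linearly independent row).
dim(im(T)) = rank(A) = 1.
By the rank-nullity theorem applied to T: ℝ³ → ℝ², rank(A) + nullity(A) = 3 (the domain dimension), so dim(ker(T)) = 3 - 1 = 2.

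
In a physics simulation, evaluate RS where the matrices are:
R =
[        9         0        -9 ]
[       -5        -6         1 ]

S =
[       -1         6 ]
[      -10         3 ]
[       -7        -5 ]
RS =
[       54        99 ]
[       58       -53 ]

Matrix multiplication: (RS)[i][j] = sum over k of R[i][k] * S[k][j].
  (RS)[0][0] = (9)*(-1) + (0)*(-10) + (-9)*(-7) = 54
  (RS)[0][1] = (9)*(6) + (0)*(3) + (-9)*(-5) = 99
  (RS)[1][0] = (-5)*(-1) + (-6)*(-10) + (1)*(-7) = 58
  (RS)[1][1] = (-5)*(6) + (-6)*(3) + (1)*(-5) = -53
RS =
[       54        99 ]
[       58       -53 ]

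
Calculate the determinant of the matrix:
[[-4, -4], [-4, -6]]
8

For a 2×2 matrix [[a, b], [c, d]], det = ad - bc
det = (-4)(-6) - (-4)(-4) = 24 - 16 = 8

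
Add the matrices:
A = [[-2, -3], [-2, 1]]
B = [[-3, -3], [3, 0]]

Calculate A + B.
[[-5, -6], [1, 1]]

Add corresponding elements:
(-2)+(-3)=-5
(-3)+(-3)=-6
(-2)+(3)=1
(1)+(0)=1
A + B = [[-5, -6], [1, 1]]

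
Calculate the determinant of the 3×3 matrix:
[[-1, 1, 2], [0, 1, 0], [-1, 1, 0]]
2

Expansion along first row:
det = -1·det([[1,0],[1,0]]) - 1·det([[0,0],[-1,0]]) + 2·det([[0,1],[-1,1]])
    = -1·(1·0 - 0·1) - 1·(0·0 - 0·-1) + 2·(0·1 - 1·-1)
    = -1·0 - 1·0 + 2·1
    = 0 + 0 + 2 = 2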